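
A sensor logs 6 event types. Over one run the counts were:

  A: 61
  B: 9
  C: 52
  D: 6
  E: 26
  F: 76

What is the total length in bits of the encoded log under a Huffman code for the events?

Merge the two smallest weights repeatedly:
D(6) + B(9) → 15
15 + E(26) → 41
41 + C(52) → 93
A(61) + F(76) → 137
93 + 137 → 230
Each symbol's bit-cost is frequency × depth; summing gives 516 bits (equivalently 15 + 41 + 93 + 137 + 230).

516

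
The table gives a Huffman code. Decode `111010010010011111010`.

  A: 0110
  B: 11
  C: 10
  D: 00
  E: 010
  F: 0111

Read left to right; each codeword is recognised as soon as it completes (prefix code):
  11→B | 10→C | 10→C | 010→E | 010→E | 0111→F | 11→B | 010→E
Decoded message: BCCEEFBE

BCCEEFBE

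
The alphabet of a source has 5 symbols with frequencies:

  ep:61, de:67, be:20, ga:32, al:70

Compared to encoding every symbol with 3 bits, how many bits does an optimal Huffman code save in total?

Fixed-length: 3 bits × 250 symbols = 750 bits.
Huffman merges:
combine be(20), ga(32) → 52
combine 52, ep(61) → 113
combine de(67), al(70) → 137
combine 113, 137 → 250
Huffman total = 52 + 113 + 137 + 250 = 552 bits.
Saving = 750 − 552 = 198 bits.

198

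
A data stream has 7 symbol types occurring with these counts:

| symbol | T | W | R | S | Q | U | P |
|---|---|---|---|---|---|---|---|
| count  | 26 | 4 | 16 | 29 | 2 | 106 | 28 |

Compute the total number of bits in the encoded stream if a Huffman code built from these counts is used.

449

Build the Huffman tree bottom-up:
merge Q(2) and W(4): 6
merge 6 and R(16): 22
merge 22 and T(26): 48
merge P(28) and S(29): 57
merge 48 and 57: 105
merge 105 and U(106): 211
Total encoded bits = sum of merged weights = 6 + 22 + 48 + 57 + 105 + 211 = 449.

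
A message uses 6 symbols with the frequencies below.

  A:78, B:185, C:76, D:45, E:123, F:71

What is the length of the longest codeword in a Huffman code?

3

Merge the two lowest-weight nodes at each step:
D(45) + F(71) → 116
C(76) + A(78) → 154
116 + E(123) → 239
154 + B(185) → 339
239 + 339 → 578
Maximum depth reached is 3.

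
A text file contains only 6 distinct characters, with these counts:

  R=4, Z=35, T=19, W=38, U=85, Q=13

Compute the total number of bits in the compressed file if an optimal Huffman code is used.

Merge the two smallest weights repeatedly:
R(4) + Q(13) → 17
17 + T(19) → 36
Z(35) + 36 → 71
W(38) + 71 → 109
U(85) + 109 → 194
The encoded length is the sum of every internal node's weight: 17 + 36 + 71 + 109 + 194 = 427 bits.

427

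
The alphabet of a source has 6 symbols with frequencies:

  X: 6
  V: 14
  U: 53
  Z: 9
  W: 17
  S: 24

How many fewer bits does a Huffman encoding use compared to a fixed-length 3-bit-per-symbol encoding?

Fixed-length: 3 bits × 123 symbols = 369 bits.
Huffman merges:
X(6) + Z(9) → 15
V(14) + 15 → 29
W(17) + S(24) → 41
29 + 41 → 70
U(53) + 70 → 123
Huffman total = 15 + 29 + 41 + 70 + 123 = 278 bits.
Saving = 369 − 278 = 91 bits.

91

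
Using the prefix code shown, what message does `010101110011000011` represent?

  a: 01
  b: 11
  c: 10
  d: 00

Read left to right; each codeword is recognised as soon as it completes (prefix code):
  01→a | 01→a | 01→a | 11→b | 00→d | 11→b | 00→d | 00→d | 11→b
Decoded message: aaabdbddb

aaabdbddb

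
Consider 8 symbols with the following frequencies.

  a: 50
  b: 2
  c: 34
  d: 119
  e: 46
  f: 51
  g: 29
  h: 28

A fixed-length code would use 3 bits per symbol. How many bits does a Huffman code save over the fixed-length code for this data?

Fixed-length: 3 bits × 359 symbols = 1077 bits.
Huffman merges:
combine b(2), h(28) → 30
combine g(29), 30 → 59
combine c(34), e(46) → 80
combine a(50), f(51) → 101
combine 59, 80 → 139
combine 101, d(119) → 220
combine 139, 220 → 359
Huffman total = 30 + 59 + 80 + 101 + 139 + 220 + 359 = 988 bits.
Saving = 1077 − 988 = 89 bits.

89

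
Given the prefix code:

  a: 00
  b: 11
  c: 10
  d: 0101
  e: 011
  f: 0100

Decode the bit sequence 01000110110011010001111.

feeabfeb

Read left to right; each codeword is recognised as soon as it completes (prefix code):
  0100→f | 011→e | 011→e | 00→a | 11→b | 0100→f | 011→e | 11→b
Decoded message: feeabfeb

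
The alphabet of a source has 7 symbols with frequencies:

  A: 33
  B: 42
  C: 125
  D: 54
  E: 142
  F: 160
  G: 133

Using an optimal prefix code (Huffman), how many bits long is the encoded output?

Build the Huffman tree bottom-up:
merge A(33) and B(42): 75
merge D(54) and 75: 129
merge C(125) and 129: 254
merge G(133) and E(142): 275
merge F(160) and 254: 414
merge 275 and 414: 689
Each symbol's bit-cost is frequency × depth; summing gives 1836 bits (equivalently 75 + 129 + 254 + 275 + 414 + 689).

1836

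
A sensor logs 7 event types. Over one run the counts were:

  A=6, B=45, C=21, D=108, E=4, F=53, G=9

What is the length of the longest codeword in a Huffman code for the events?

6

Merge the two lowest-weight nodes at each step:
E(4) + A(6) → 10
G(9) + 10 → 19
19 + C(21) → 40
40 + B(45) → 85
F(53) + 85 → 138
D(108) + 138 → 246
Maximum depth reached is 6.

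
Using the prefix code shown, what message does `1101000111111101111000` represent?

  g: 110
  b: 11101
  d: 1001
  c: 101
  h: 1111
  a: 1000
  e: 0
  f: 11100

Read left to right; each codeword is recognised as soon as it completes (prefix code):
  110→g | 1000→a | 1111→h | 11101→b | 11100→f | 0→e
Decoded message: gahbfe

gahbfe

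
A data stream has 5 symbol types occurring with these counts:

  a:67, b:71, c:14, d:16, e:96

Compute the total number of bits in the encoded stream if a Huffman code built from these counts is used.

558

Merge the two smallest weights repeatedly:
c(14) + d(16) → 30
30 + a(67) → 97
b(71) + e(96) → 167
97 + 167 → 264
Total encoded bits = sum of merged weights = 30 + 97 + 167 + 264 = 558.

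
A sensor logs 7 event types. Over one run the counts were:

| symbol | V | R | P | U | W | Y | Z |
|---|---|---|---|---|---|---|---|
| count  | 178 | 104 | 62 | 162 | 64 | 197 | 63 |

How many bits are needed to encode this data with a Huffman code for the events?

Merge the two smallest weights repeatedly:
P(62) + Z(63) → 125
W(64) + R(104) → 168
125 + U(162) → 287
168 + V(178) → 346
Y(197) + 287 → 484
346 + 484 → 830
The encoded length is the sum of every internal node's weight: 125 + 168 + 287 + 346 + 484 + 830 = 2240 bits.

2240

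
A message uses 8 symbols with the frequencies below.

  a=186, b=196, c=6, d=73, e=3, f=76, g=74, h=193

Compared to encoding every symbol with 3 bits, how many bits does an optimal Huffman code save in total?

334

Fixed-length: 3 bits × 807 symbols = 2421 bits.
Huffman merges:
e(3) + c(6) → 9
9 + d(73) → 82
g(74) + f(76) → 150
82 + 150 → 232
a(186) + h(193) → 379
b(196) + 232 → 428
379 + 428 → 807
Huffman total = 9 + 82 + 150 + 232 + 379 + 428 + 807 = 2087 bits.
Saving = 2421 − 2087 = 334 bits.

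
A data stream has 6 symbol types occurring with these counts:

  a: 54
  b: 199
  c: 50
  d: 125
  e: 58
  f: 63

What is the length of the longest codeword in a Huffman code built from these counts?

Merge the two lowest-weight nodes at each step:
merge c(50) and a(54): 104
merge e(58) and f(63): 121
merge 104 and 121: 225
merge d(125) and b(199): 324
merge 225 and 324: 549
The rarest symbols sit at the bottom; the longest codeword is 3 bits.

3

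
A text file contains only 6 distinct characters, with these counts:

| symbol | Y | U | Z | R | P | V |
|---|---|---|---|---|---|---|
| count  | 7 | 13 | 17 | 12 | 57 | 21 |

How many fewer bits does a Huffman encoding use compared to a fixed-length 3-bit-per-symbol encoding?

95

Fixed-length: 3 bits × 127 symbols = 381 bits.
Huffman merges:
Y(7) + R(12) → 19
U(13) + Z(17) → 30
19 + V(21) → 40
30 + 40 → 70
P(57) + 70 → 127
Huffman total = 19 + 30 + 40 + 70 + 127 = 286 bits.
Saving = 381 − 286 = 95 bits.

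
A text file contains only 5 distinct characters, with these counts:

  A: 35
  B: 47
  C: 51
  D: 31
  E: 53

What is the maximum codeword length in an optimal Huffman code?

Merge the two lowest-weight nodes at each step:
merge D(31) and A(35): 66
merge B(47) and C(51): 98
merge E(53) and 66: 119
merge 98 and 119: 217
The first pair merged (D, A) ends up deepest, at depth 3.

3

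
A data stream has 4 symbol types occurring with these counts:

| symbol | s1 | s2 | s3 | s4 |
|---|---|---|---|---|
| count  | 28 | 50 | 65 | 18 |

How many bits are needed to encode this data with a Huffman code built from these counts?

Greedily combine the two least-frequent nodes:
merge s4(18) and s1(28): 46
merge 46 and s2(50): 96
merge s3(65) and 96: 161
Total encoded bits = sum of merged weights = 46 + 96 + 161 = 303.

303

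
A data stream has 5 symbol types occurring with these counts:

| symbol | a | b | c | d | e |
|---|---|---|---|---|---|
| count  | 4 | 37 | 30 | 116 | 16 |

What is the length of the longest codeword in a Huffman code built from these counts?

4

Merge the two lowest-weight nodes at each step:
merge a(4) and e(16): 20
merge 20 and c(30): 50
merge b(37) and 50: 87
merge 87 and d(116): 203
The first pair merged (a, e) ends up deepest, at depth 4.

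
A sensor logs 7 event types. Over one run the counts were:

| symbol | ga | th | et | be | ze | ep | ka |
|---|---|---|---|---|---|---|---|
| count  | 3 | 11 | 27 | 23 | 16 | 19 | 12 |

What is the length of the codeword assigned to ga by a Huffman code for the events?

4

Huffman merges, smallest pair first:
combine ga(3), th(11) → 14
combine ka(12), 14 → 26
combine ze(16), ep(19) → 35
combine be(23), 26 → 49
combine et(27), 35 → 62
combine 49, 62 → 111
The subtree containing ga is merged 4 times, so code length = 4.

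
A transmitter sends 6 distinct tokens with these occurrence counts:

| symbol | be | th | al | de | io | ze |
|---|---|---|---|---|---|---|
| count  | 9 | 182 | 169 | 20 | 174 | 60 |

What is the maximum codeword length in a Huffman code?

Merge the two lowest-weight nodes at each step:
be(9) + de(20) → 29
29 + ze(60) → 89
89 + al(169) → 258
io(174) + th(182) → 356
258 + 356 → 614
The first pair merged (be, de) ends up deepest, at depth 4.

4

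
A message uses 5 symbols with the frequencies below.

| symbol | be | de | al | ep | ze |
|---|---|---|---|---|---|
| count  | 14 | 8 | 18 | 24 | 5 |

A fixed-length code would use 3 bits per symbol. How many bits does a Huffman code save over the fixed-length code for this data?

Fixed-length: 3 bits × 69 symbols = 207 bits.
Huffman merges:
combine ze(5), de(8) → 13
combine 13, be(14) → 27
combine al(18), ep(24) → 42
combine 27, 42 → 69
Huffman total = 13 + 27 + 42 + 69 = 151 bits.
Saving = 207 − 151 = 56 bits.

56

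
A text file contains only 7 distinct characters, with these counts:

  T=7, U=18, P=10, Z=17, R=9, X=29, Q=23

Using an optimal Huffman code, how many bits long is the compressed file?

Merge the two smallest weights repeatedly:
T(7) + R(9) → 16
P(10) + 16 → 26
Z(17) + U(18) → 35
Q(23) + 26 → 49
X(29) + 35 → 64
49 + 64 → 113
The encoded length is the sum of every internal node's weight: 16 + 26 + 35 + 49 + 64 + 113 = 303 bits.

303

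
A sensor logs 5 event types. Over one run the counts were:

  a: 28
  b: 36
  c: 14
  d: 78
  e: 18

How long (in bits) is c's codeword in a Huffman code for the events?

4

Repeatedly merge the two smallest:
c(14) + e(18) → 32
a(28) + 32 → 60
b(36) + 60 → 96
d(78) + 96 → 174
c's leaf is at depth 4, giving a 4-bit codeword.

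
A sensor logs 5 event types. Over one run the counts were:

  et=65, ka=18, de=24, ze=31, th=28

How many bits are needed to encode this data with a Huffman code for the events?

Greedily combine the two least-frequent nodes:
merge ka(18) and de(24): 42
merge th(28) and ze(31): 59
merge 42 and 59: 101
merge et(65) and 101: 166
The encoded length is the sum of every internal node's weight: 42 + 59 + 101 + 166 = 368 bits.

368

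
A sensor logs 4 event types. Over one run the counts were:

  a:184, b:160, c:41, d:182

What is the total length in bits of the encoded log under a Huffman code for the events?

Greedily combine the two least-frequent nodes:
merge c(41) and b(160): 201
merge d(182) and a(184): 366
merge 201 and 366: 567
Each symbol's bit-cost is frequency × depth; summing gives 1134 bits (equivalently 201 + 366 + 567).

1134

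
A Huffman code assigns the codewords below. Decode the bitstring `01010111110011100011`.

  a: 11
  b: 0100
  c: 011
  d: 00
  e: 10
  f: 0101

Read left to right; each codeword is recognised as soon as it completes (prefix code):
  0101→f | 011→c | 11→a | 10→e | 011→c | 10→e | 00→d | 11→a
Decoded message: fcaeceda

fcaeceda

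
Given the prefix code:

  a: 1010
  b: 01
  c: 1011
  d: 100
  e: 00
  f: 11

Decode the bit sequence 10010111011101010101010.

dccaaa

Read left to right; each codeword is recognised as soon as it completes (prefix code):
  100→d | 1011→c | 1011→c | 1010→a | 1010→a | 1010→a
Decoded message: dccaaa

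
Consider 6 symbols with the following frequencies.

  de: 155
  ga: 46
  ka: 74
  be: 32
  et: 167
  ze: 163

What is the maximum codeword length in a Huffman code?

4

Merge the two lowest-weight nodes at each step:
be(32) + ga(46) → 78
ka(74) + 78 → 152
152 + de(155) → 307
ze(163) + et(167) → 330
307 + 330 → 637
Maximum depth reached is 4.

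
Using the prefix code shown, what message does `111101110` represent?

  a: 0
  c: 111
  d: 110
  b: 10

Read left to right; each codeword is recognised as soon as it completes (prefix code):
  111→c | 10→b | 111→c | 0→a
Decoded message: cbca

cbca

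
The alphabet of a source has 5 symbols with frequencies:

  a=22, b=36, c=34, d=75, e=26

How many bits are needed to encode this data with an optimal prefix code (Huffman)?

Build the Huffman tree bottom-up:
combine a(22), e(26) → 48
combine c(34), b(36) → 70
combine 48, 70 → 118
combine d(75), 118 → 193
Total encoded bits = sum of merged weights = 48 + 70 + 118 + 193 = 429.

429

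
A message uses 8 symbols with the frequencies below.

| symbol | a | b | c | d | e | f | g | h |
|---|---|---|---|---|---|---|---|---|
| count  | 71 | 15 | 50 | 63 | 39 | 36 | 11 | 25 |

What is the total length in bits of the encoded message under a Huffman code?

Greedily combine the two least-frequent nodes:
g(11) + b(15) → 26
h(25) + 26 → 51
f(36) + e(39) → 75
c(50) + 51 → 101
d(63) + a(71) → 134
75 + 101 → 176
134 + 176 → 310
Each symbol's bit-cost is frequency × depth; summing gives 873 bits (equivalently 26 + 51 + 75 + 101 + 134 + 176 + 310).

873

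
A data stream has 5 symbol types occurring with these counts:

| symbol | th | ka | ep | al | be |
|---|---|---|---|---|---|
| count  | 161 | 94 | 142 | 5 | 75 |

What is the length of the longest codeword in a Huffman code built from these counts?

3

Merge the two lowest-weight nodes at each step:
al(5) + be(75) → 80
80 + ka(94) → 174
ep(142) + th(161) → 303
174 + 303 → 477
The rarest symbols sit at the bottom; the longest codeword is 3 bits.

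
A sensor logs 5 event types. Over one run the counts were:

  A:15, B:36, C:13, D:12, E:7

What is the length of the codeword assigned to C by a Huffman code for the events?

Repeatedly merge the two smallest:
E(7) + D(12) → 19
C(13) + A(15) → 28
19 + 28 → 47
B(36) + 47 → 83
C's leaf is at depth 3, giving a 3-bit codeword.

3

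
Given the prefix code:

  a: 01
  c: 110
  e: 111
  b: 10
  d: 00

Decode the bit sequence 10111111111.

beee

Read left to right; each codeword is recognised as soon as it completes (prefix code):
  10→b | 111→e | 111→e | 111→e
Decoded message: beee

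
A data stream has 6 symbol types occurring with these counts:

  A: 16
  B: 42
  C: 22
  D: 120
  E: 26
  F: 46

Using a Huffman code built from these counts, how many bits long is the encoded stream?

Greedily combine the two least-frequent nodes:
merge A(16) and C(22): 38
merge E(26) and 38: 64
merge B(42) and F(46): 88
merge 64 and 88: 152
merge D(120) and 152: 272
The encoded length is the sum of every internal node's weight: 38 + 64 + 88 + 152 + 272 = 614 bits.

614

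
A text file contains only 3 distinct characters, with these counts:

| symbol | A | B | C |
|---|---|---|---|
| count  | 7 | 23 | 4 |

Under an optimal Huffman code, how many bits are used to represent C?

Repeatedly merge the two smallest:
C(4) + A(7) → 11
11 + B(23) → 34
The subtree containing C is merged 2 times, so code length = 2.

2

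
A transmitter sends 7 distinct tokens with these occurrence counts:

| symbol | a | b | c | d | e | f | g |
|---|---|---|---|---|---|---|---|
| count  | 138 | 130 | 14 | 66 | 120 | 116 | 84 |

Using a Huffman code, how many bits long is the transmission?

Greedily combine the two least-frequent nodes:
c(14) + d(66) → 80
80 + g(84) → 164
f(116) + e(120) → 236
b(130) + a(138) → 268
164 + 236 → 400
268 + 400 → 668
Each symbol's bit-cost is frequency × depth; summing gives 1816 bits (equivalently 80 + 164 + 236 + 268 + 400 + 668).

1816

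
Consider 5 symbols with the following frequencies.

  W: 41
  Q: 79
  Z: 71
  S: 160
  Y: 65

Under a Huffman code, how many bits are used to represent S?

1

Repeatedly merge the two smallest:
merge W(41) and Y(65): 106
merge Z(71) and Q(79): 150
merge 106 and 150: 256
merge S(160) and 256: 416
S sits one level below the root: a 1-bit codeword.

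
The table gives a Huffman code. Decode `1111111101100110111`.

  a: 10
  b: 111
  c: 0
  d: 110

Read left to right; each codeword is recognised as soon as it completes (prefix code):
  111→b | 111→b | 110→d | 110→d | 0→c | 110→d | 111→b
Decoded message: bbddcdb

bbddcdb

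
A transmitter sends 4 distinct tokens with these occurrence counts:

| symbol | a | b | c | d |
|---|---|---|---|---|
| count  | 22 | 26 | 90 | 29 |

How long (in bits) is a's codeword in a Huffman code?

Repeatedly merge the two smallest:
a(22) + b(26) → 48
d(29) + 48 → 77
77 + c(90) → 167
a sits 3 levels below the root, so its codeword is 3 bits.

3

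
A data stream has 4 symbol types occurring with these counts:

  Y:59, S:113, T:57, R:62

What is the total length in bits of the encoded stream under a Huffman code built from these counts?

582

Build the Huffman tree bottom-up:
T(57) + Y(59) → 116
R(62) + S(113) → 175
116 + 175 → 291
The encoded length is the sum of every internal node's weight: 116 + 175 + 291 = 582 bits.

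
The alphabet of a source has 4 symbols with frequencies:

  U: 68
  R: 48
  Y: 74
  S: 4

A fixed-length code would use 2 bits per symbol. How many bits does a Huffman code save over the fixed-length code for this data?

Fixed-length: 2 bits × 194 symbols = 388 bits.
Huffman merges:
combine S(4), R(48) → 52
combine 52, U(68) → 120
combine Y(74), 120 → 194
Huffman total = 52 + 120 + 194 = 366 bits.
Saving = 388 − 366 = 22 bits.

22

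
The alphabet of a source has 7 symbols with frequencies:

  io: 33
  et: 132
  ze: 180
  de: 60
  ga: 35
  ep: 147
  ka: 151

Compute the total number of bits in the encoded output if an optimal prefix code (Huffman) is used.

1932

Merge the two smallest weights repeatedly:
io(33) + ga(35) → 68
de(60) + 68 → 128
128 + et(132) → 260
ep(147) + ka(151) → 298
ze(180) + 260 → 440
298 + 440 → 738
Total encoded bits = sum of merged weights = 68 + 128 + 260 + 298 + 440 + 738 = 1932.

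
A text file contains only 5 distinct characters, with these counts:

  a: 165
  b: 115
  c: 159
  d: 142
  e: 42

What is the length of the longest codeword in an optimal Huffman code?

3

Merge the two lowest-weight nodes at each step:
merge e(42) and b(115): 157
merge d(142) and 157: 299
merge c(159) and a(165): 324
merge 299 and 324: 623
Maximum depth reached is 3.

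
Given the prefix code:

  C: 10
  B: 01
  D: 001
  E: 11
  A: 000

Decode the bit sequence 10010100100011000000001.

CBBDAEAAD

Read left to right; each codeword is recognised as soon as it completes (prefix code):
  10→C | 01→B | 01→B | 001→D | 000→A | 11→E | 000→A | 000→A | 001→D
Decoded message: CBBDAEAAD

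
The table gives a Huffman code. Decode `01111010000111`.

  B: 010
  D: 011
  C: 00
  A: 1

Read left to right; each codeword is recognised as soon as it completes (prefix code):
  011→D | 1→A | 1→A | 010→B | 00→C | 011→D | 1→A
Decoded message: DAABCDA

DAABCDA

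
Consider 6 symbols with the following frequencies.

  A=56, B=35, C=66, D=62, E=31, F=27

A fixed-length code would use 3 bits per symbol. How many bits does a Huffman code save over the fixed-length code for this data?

128

Fixed-length: 3 bits × 277 symbols = 831 bits.
Huffman merges:
merge F(27) and E(31): 58
merge B(35) and A(56): 91
merge 58 and D(62): 120
merge C(66) and 91: 157
merge 120 and 157: 277
Huffman total = 58 + 91 + 120 + 157 + 277 = 703 bits.
Saving = 831 − 703 = 128 bits.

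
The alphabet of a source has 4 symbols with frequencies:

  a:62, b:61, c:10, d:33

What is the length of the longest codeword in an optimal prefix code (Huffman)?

3

Merge the two lowest-weight nodes at each step:
c(10) + d(33) → 43
43 + b(61) → 104
a(62) + 104 → 166
The first pair merged (c, d) ends up deepest, at depth 3.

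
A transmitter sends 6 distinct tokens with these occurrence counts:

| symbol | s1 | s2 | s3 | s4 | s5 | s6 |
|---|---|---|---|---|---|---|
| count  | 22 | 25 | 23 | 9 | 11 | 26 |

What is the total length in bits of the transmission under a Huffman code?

Greedily combine the two least-frequent nodes:
merge s4(9) and s5(11): 20
merge 20 and s1(22): 42
merge s3(23) and s2(25): 48
merge s6(26) and 42: 68
merge 48 and 68: 116
Total encoded bits = sum of merged weights = 20 + 42 + 48 + 68 + 116 = 294.

294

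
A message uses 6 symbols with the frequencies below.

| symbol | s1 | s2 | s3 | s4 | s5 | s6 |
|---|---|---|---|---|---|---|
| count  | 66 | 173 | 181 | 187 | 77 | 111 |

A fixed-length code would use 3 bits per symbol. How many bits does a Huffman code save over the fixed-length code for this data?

Fixed-length: 3 bits × 795 symbols = 2385 bits.
Huffman merges:
s1(66) + s5(77) → 143
s6(111) + 143 → 254
s2(173) + s3(181) → 354
s4(187) + 254 → 441
354 + 441 → 795
Huffman total = 143 + 254 + 354 + 441 + 795 = 1987 bits.
Saving = 2385 − 1987 = 398 bits.

398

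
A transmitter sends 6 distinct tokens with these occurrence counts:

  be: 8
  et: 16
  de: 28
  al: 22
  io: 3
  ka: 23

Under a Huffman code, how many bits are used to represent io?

Build the tree from the bottom:
combine io(3), be(8) → 11
combine 11, et(16) → 27
combine al(22), ka(23) → 45
combine 27, de(28) → 55
combine 45, 55 → 100
io's leaf is at depth 4, giving a 4-bit codeword.

4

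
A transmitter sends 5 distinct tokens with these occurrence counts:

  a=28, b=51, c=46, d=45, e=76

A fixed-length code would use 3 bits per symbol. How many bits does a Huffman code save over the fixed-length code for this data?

173

Fixed-length: 3 bits × 246 symbols = 738 bits.
Huffman merges:
merge a(28) and d(45): 73
merge c(46) and b(51): 97
merge 73 and e(76): 149
merge 97 and 149: 246
Huffman total = 73 + 97 + 149 + 246 = 565 bits.
Saving = 738 − 565 = 173 bits.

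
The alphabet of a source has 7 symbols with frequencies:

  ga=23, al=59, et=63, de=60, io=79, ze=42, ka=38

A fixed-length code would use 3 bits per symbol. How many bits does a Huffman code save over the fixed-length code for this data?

81

Fixed-length: 3 bits × 364 symbols = 1092 bits.
Huffman merges:
ga(23) + ka(38) → 61
ze(42) + al(59) → 101
de(60) + 61 → 121
et(63) + io(79) → 142
101 + 121 → 222
142 + 222 → 364
Huffman total = 61 + 101 + 121 + 142 + 222 + 364 = 1011 bits.
Saving = 1092 − 1011 = 81 bits.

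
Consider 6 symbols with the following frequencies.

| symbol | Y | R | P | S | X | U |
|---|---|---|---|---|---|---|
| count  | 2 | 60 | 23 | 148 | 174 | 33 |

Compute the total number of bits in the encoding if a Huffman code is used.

907

Merge the two smallest weights repeatedly:
combine Y(2), P(23) → 25
combine 25, U(33) → 58
combine 58, R(60) → 118
combine 118, S(148) → 266
combine X(174), 266 → 440
Total encoded bits = sum of merged weights = 25 + 58 + 118 + 266 + 440 = 907.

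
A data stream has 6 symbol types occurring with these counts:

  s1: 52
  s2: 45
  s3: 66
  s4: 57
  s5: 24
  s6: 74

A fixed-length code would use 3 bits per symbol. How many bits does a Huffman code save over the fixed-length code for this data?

Fixed-length: 3 bits × 318 symbols = 954 bits.
Huffman merges:
s5(24) + s2(45) → 69
s1(52) + s4(57) → 109
s3(66) + 69 → 135
s6(74) + 109 → 183
135 + 183 → 318
Huffman total = 69 + 109 + 135 + 183 + 318 = 814 bits.
Saving = 954 − 814 = 140 bits.

140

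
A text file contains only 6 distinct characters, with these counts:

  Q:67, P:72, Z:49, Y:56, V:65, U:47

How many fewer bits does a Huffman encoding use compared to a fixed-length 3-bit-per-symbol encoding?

Fixed-length: 3 bits × 356 symbols = 1068 bits.
Huffman merges:
merge U(47) and Z(49): 96
merge Y(56) and V(65): 121
merge Q(67) and P(72): 139
merge 96 and 121: 217
merge 139 and 217: 356
Huffman total = 96 + 121 + 139 + 217 + 356 = 929 bits.
Saving = 1068 − 929 = 139 bits.

139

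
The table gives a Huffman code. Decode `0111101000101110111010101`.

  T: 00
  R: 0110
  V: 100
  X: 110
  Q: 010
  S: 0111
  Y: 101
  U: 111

SYTQUSQY

Read left to right; each codeword is recognised as soon as it completes (prefix code):
  0111→S | 101→Y | 00→T | 010→Q | 111→U | 0111→S | 010→Q | 101→Y
Decoded message: SYTQUSQY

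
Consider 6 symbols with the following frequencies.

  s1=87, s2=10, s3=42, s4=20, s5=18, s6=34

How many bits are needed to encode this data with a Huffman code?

Merge the two smallest weights repeatedly:
s2(10) + s5(18) → 28
s4(20) + 28 → 48
s6(34) + s3(42) → 76
48 + 76 → 124
s1(87) + 124 → 211
The encoded length is the sum of every internal node's weight: 28 + 48 + 76 + 124 + 211 = 487 bits.

487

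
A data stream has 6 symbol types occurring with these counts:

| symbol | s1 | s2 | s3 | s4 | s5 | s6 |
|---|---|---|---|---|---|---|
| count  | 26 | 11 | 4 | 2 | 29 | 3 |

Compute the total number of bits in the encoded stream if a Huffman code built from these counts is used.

155

Build the Huffman tree bottom-up:
merge s4(2) and s6(3): 5
merge s3(4) and 5: 9
merge 9 and s2(11): 20
merge 20 and s1(26): 46
merge s5(29) and 46: 75
Total encoded bits = sum of merged weights = 5 + 9 + 20 + 46 + 75 = 155.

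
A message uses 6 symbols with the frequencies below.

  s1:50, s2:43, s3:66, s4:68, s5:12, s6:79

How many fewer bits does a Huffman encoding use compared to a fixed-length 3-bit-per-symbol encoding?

158

Fixed-length: 3 bits × 318 symbols = 954 bits.
Huffman merges:
s5(12) + s2(43) → 55
s1(50) + 55 → 105
s3(66) + s4(68) → 134
s6(79) + 105 → 184
134 + 184 → 318
Huffman total = 55 + 105 + 134 + 184 + 318 = 796 bits.
Saving = 954 − 796 = 158 bits.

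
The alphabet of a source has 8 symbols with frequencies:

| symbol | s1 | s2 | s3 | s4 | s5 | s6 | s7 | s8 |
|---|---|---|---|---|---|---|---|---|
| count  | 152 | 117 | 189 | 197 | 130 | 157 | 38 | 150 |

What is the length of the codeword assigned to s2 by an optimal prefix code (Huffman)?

4

Huffman merges, smallest pair first:
merge s7(38) and s2(117): 155
merge s5(130) and s8(150): 280
merge s1(152) and 155: 307
merge s6(157) and s3(189): 346
merge s4(197) and 280: 477
merge 307 and 346: 653
merge 477 and 653: 1130
The subtree containing s2 is merged 4 times, so code length = 4.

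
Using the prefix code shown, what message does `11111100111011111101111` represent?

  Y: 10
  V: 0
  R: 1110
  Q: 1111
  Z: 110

QZVRQZQ

Read left to right; each codeword is recognised as soon as it completes (prefix code):
  1111→Q | 110→Z | 0→V | 1110→R | 1111→Q | 110→Z | 1111→Q
Decoded message: QZVRQZQ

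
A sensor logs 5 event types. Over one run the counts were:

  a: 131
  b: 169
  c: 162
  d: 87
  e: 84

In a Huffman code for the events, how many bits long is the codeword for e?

3

Huffman merges, smallest pair first:
combine e(84), d(87) → 171
combine a(131), c(162) → 293
combine b(169), 171 → 340
combine 293, 340 → 633
e's leaf is at depth 3, giving a 3-bit codeword.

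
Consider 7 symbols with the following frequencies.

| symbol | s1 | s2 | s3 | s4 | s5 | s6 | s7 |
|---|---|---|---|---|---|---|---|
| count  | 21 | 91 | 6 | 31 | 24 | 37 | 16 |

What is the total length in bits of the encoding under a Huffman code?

Merge the two smallest weights repeatedly:
combine s3(6), s7(16) → 22
combine s1(21), 22 → 43
combine s5(24), s4(31) → 55
combine s6(37), 43 → 80
combine 55, 80 → 135
combine s2(91), 135 → 226
The encoded length is the sum of every internal node's weight: 22 + 43 + 55 + 80 + 135 + 226 = 561 bits.

561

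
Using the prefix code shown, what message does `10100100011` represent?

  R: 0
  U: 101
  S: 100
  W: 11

Read left to right; each codeword is recognised as soon as it completes (prefix code):
  101→U | 0→R | 0→R | 100→S | 0→R | 11→W
Decoded message: URRSRW

URRSRW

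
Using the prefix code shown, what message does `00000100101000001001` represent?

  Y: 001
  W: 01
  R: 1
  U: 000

UYYWUYY

Read left to right; each codeword is recognised as soon as it completes (prefix code):
  000→U | 001→Y | 001→Y | 01→W | 000→U | 001→Y | 001→Y
Decoded message: UYYWUYY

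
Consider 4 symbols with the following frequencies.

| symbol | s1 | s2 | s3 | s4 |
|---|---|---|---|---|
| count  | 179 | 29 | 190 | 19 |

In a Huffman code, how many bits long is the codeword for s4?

3

Repeatedly merge the two smallest:
combine s4(19), s2(29) → 48
combine 48, s1(179) → 227
combine s3(190), 227 → 417
The subtree containing s4 is merged 3 times, so code length = 3.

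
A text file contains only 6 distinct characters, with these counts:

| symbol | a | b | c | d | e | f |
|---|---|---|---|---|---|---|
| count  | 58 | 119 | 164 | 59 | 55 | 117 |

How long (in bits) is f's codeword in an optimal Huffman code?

Build the tree from the bottom:
merge e(55) and a(58): 113
merge d(59) and 113: 172
merge f(117) and b(119): 236
merge c(164) and 172: 336
merge 236 and 336: 572
The subtree containing f is merged 2 times, so code length = 2.

2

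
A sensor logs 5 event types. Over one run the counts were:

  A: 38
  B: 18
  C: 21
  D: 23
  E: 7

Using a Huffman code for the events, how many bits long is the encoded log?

Merge the two smallest weights repeatedly:
combine E(7), B(18) → 25
combine C(21), D(23) → 44
combine 25, A(38) → 63
combine 44, 63 → 107
Total encoded bits = sum of merged weights = 25 + 44 + 63 + 107 = 239.

239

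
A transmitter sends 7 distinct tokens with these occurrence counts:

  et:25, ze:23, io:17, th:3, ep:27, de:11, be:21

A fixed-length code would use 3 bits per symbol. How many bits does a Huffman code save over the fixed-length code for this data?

Fixed-length: 3 bits × 127 symbols = 381 bits.
Huffman merges:
th(3) + de(11) → 14
14 + io(17) → 31
be(21) + ze(23) → 44
et(25) + ep(27) → 52
31 + 44 → 75
52 + 75 → 127
Huffman total = 14 + 31 + 44 + 52 + 75 + 127 = 343 bits.
Saving = 381 − 343 = 38 bits.

38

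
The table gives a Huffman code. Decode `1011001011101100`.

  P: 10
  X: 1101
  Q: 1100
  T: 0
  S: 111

PQPSTQ

Read left to right; each codeword is recognised as soon as it completes (prefix code):
  10→P | 1100→Q | 10→P | 111→S | 0→T | 1100→Q
Decoded message: PQPSTQ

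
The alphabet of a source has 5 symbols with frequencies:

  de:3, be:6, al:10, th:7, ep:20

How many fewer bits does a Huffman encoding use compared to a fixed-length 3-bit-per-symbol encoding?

Fixed-length: 3 bits × 46 symbols = 138 bits.
Huffman merges:
de(3) + be(6) → 9
th(7) + 9 → 16
al(10) + 16 → 26
ep(20) + 26 → 46
Huffman total = 9 + 16 + 26 + 46 = 97 bits.
Saving = 138 − 97 = 41 bits.

41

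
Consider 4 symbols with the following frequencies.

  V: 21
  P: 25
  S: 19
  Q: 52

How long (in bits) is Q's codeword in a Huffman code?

1

Build the tree from the bottom:
S(19) + V(21) → 40
P(25) + 40 → 65
Q(52) + 65 → 117
Q sits one level below the root: a 1-bit codeword.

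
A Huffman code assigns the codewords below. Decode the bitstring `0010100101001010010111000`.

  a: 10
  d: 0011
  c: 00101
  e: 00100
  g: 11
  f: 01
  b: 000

Read left to right; each codeword is recognised as soon as it completes (prefix code):
  00101→c | 00101→c | 00101→c | 00101→c | 11→g | 000→b
Decoded message: ccccgb

ccccgb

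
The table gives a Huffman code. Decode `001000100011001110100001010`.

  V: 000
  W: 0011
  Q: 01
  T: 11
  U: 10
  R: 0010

Read left to right; each codeword is recognised as soon as it completes (prefix code):
  0010→R | 0010→R | 0011→W | 0011→W | 10→U | 10→U | 000→V | 10→U | 10→U
Decoded message: RRWWUUVUU

RRWWUUVUU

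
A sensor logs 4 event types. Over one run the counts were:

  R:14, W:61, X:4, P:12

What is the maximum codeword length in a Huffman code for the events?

3

Merge the two lowest-weight nodes at each step:
X(4) + P(12) → 16
R(14) + 16 → 30
30 + W(61) → 91
The rarest symbols sit at the bottom; the longest codeword is 3 bits.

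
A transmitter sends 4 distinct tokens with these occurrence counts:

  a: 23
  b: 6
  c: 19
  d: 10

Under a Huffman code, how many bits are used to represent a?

1

Build the tree from the bottom:
combine b(6), d(10) → 16
combine 16, c(19) → 35
combine a(23), 35 → 58
a is merged only at the final step, so code length = 1.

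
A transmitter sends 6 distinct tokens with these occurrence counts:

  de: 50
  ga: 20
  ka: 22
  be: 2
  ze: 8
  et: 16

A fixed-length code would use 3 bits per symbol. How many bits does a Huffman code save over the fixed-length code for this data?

Fixed-length: 3 bits × 118 symbols = 354 bits.
Huffman merges:
be(2) + ze(8) → 10
10 + et(16) → 26
ga(20) + ka(22) → 42
26 + 42 → 68
de(50) + 68 → 118
Huffman total = 10 + 26 + 42 + 68 + 118 = 264 bits.
Saving = 354 − 264 = 90 bits.

90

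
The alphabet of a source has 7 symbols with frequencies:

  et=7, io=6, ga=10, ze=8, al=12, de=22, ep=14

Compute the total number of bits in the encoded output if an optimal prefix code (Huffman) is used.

Merge the two smallest weights repeatedly:
io(6) + et(7) → 13
ze(8) + ga(10) → 18
al(12) + 13 → 25
ep(14) + 18 → 32
de(22) + 25 → 47
32 + 47 → 79
The encoded length is the sum of every internal node's weight: 13 + 18 + 25 + 32 + 47 + 79 = 214 bits.

214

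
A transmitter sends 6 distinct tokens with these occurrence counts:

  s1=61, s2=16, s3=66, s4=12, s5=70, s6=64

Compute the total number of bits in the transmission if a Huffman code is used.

695

Merge the two smallest weights repeatedly:
s4(12) + s2(16) → 28
28 + s1(61) → 89
s6(64) + s3(66) → 130
s5(70) + 89 → 159
130 + 159 → 289
Each symbol's bit-cost is frequency × depth; summing gives 695 bits (equivalently 28 + 89 + 130 + 159 + 289).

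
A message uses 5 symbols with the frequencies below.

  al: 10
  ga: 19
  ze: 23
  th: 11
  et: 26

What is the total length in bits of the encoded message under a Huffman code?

199

Greedily combine the two least-frequent nodes:
merge al(10) and th(11): 21
merge ga(19) and 21: 40
merge ze(23) and et(26): 49
merge 40 and 49: 89
Total encoded bits = sum of merged weights = 21 + 40 + 49 + 89 = 199.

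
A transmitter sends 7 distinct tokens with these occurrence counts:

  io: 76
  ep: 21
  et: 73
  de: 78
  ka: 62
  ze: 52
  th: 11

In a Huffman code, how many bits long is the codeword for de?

Repeatedly merge the two smallest:
merge th(11) and ep(21): 32
merge 32 and ze(52): 84
merge ka(62) and et(73): 135
merge io(76) and de(78): 154
merge 84 and 135: 219
merge 154 and 219: 373
de's leaf is at depth 2, giving a 2-bit codeword.

2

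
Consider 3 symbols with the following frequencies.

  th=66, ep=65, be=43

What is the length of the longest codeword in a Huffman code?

2

Merge the two lowest-weight nodes at each step:
combine be(43), ep(65) → 108
combine th(66), 108 → 174
Maximum depth reached is 2.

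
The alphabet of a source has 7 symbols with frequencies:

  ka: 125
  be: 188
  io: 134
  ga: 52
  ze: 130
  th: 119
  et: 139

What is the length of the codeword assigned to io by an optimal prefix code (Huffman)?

3

Huffman merges, smallest pair first:
ga(52) + th(119) → 171
ka(125) + ze(130) → 255
io(134) + et(139) → 273
171 + be(188) → 359
255 + 273 → 528
359 + 528 → 887
io's leaf is at depth 3, giving a 3-bit codeword.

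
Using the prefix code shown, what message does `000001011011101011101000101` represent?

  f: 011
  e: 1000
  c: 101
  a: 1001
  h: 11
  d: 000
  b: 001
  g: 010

Read left to right; each codeword is recognised as soon as it completes (prefix code):
  000→d | 001→b | 011→f | 011→f | 101→c | 011→f | 101→c | 000→d | 101→c
Decoded message: dbffcfcdc

dbffcfcdc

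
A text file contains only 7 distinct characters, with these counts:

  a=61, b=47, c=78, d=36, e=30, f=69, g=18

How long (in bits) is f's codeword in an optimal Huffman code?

Huffman merges, smallest pair first:
g(18) + e(30) → 48
d(36) + b(47) → 83
48 + a(61) → 109
f(69) + c(78) → 147
83 + 109 → 192
147 + 192 → 339
The subtree containing f is merged 2 times, so code length = 2.

2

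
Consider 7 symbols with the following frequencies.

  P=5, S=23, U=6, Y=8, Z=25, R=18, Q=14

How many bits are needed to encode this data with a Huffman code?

260

Build the Huffman tree bottom-up:
P(5) + U(6) → 11
Y(8) + 11 → 19
Q(14) + R(18) → 32
19 + S(23) → 42
Z(25) + 32 → 57
42 + 57 → 99
Each symbol's bit-cost is frequency × depth; summing gives 260 bits (equivalently 11 + 19 + 32 + 42 + 57 + 99).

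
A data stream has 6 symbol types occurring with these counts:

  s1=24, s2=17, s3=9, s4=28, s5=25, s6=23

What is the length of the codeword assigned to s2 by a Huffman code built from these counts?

Build the tree from the bottom:
combine s3(9), s2(17) → 26
combine s6(23), s1(24) → 47
combine s5(25), 26 → 51
combine s4(28), 47 → 75
combine 51, 75 → 126
s2 sits 3 levels below the root, so its codeword is 3 bits.

3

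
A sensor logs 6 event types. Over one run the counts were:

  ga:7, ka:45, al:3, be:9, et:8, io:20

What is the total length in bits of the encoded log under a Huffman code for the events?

Build the Huffman tree bottom-up:
combine al(3), ga(7) → 10
combine et(8), be(9) → 17
combine 10, 17 → 27
combine io(20), 27 → 47
combine ka(45), 47 → 92
Total encoded bits = sum of merged weights = 10 + 17 + 27 + 47 + 92 = 193.

193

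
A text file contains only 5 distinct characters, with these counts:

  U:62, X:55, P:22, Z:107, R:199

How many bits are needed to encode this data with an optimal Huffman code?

907

Merge the two smallest weights repeatedly:
merge P(22) and X(55): 77
merge U(62) and 77: 139
merge Z(107) and 139: 246
merge R(199) and 246: 445
The encoded length is the sum of every internal node's weight: 77 + 139 + 246 + 445 = 907 bits.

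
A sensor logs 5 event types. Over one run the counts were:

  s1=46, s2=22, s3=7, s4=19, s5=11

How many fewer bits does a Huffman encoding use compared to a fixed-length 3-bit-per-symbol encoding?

Fixed-length: 3 bits × 105 symbols = 315 bits.
Huffman merges:
s3(7) + s5(11) → 18
18 + s4(19) → 37
s2(22) + 37 → 59
s1(46) + 59 → 105
Huffman total = 18 + 37 + 59 + 105 = 219 bits.
Saving = 315 − 219 = 96 bits.

96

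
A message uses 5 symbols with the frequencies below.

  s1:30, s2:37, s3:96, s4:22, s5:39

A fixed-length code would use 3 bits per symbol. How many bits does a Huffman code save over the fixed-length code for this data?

Fixed-length: 3 bits × 224 symbols = 672 bits.
Huffman merges:
combine s4(22), s1(30) → 52
combine s2(37), s5(39) → 76
combine 52, 76 → 128
combine s3(96), 128 → 224
Huffman total = 52 + 76 + 128 + 224 = 480 bits.
Saving = 672 − 480 = 192 bits.

192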